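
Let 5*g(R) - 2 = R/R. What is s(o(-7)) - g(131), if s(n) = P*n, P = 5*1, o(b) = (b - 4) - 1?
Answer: -303/5 ≈ -60.600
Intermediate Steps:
g(R) = 3/5 (g(R) = 2/5 + (R/R)/5 = 2/5 + (1/5)*1 = 2/5 + 1/5 = 3/5)
o(b) = -5 + b (o(b) = (-4 + b) - 1 = -5 + b)
P = 5
s(n) = 5*n
s(o(-7)) - g(131) = 5*(-5 - 7) - 1*3/5 = 5*(-12) - 3/5 = -60 - 3/5 = -303/5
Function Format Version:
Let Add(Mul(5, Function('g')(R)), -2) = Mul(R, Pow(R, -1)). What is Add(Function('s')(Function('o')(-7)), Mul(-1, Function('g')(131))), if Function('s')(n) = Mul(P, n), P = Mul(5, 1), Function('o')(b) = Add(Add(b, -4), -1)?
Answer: Rational(-303, 5) ≈ -60.600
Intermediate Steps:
Function('g')(R) = Rational(3, 5) (Function('g')(R) = Add(Rational(2, 5), Mul(Rational(1, 5), Mul(R, Pow(R, -1)))) = Add(Rational(2, 5), Mul(Rational(1, 5), 1)) = Add(Rational(2, 5), Rational(1, 5)) = Rational(3, 5))
Function('o')(b) = Add(-5, b) (Function('o')(b) = Add(Add(-4, b), -1) = Add(-5, b))
P = 5
Function('s')(n) = Mul(5, n)
Add(Function('s')(Function('o')(-7)), Mul(-1, Function('g')(131))) = Add(Mul(5, Add(-5, -7)), Mul(-1, Rational(3, 5))) = Add(Mul(5, -12), Rational(-3, 5)) = Add(-60, Rational(-3, 5)) = Rational(-303, 5)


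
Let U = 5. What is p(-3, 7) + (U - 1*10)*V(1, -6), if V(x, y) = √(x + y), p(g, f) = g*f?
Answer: -21 - 5*I*√5 ≈ -21.0 - 11.18*I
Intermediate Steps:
p(g, f) = f*g
p(-3, 7) + (U - 1*10)*V(1, -6) = 7*(-3) + (5 - 1*10)*√(1 - 6) = -21 + (5 - 10)*√(-5) = -21 - 5*I*√5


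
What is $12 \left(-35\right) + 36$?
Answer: $-384$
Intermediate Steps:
$12 \left(-35\right) + 36 = -420 + 36 = -384$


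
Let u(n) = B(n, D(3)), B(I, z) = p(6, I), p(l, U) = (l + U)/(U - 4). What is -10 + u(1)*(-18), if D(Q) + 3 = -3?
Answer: 32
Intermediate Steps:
D(Q) = -6 (D(Q) = -3 - 3 = -6)
p(l, U) = (U + l)/(-4 + U)
B(I, z) = (6 + I)/(-4 + I) (B(I, z) = (I + 6)/(-4 + I) = (6 + I)/(-4 + I))
u(n) = (6 + n)/(-4 + n)
-10 + u(1)*(-18) = -10 + ((6 + 1)/(-4 + 1))*(-18) = -10 + (7/(-3))*(-18) = -10 - 1/3*7*(-18) = -10 - 7/3*(-18) = -10 + 42 = 32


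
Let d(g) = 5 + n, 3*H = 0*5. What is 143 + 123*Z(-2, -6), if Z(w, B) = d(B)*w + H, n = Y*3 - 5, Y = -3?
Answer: 2357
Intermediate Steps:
H = 0 (H = (0*5)/3 = (⅓)*0 = 0)
n = -14 (n = -3*3 - 5 = -9 - 5 = -14)
d(g) = -9 (d(g) = 5 - 14 = -9)
Z(w, B) = -9*w (Z(w, B) = -9*w + 0 = -9*w)
143 + 123*Z(-2, -6) = 143 + 123*(-9*(-2)) = 143 + 123*18 = 143 + 2214 = 2357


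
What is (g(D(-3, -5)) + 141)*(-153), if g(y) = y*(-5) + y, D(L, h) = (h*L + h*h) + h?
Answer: -153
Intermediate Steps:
D(L, h) = h + h² + L*h (D(L, h) = (L*h + h²) + h = (h² + L*h) + h = h + h² + L*h)
g(y) = -4*y (g(y) = -5*y + y = -4*y)
(g(D(-3, -5)) + 141)*(-153) = (-(-20)*(1 - 3 - 5) + 141)*(-153) = (-(-20)*(-7) + 141)*(-153) = (-4*35 + 141)*(-153) = (-140 + 141)*(-153) = 1*(-153) = -153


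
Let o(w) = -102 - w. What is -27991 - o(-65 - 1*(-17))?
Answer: -27937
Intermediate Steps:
-27991 - o(-65 - 1*(-17)) = -27991 - (-102 - (-65 - 1*(-17))) = -27991 - (-102 - (-65 + 17)) = -27991 - (-102 - 1*(-48)) = -27991 - (-102 + 48) = -27991 - 1*(-54) = -27991 + 54 = -27937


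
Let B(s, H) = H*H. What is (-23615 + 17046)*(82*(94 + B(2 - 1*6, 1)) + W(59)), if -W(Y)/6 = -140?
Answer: -56690470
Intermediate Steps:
W(Y) = 840 (W(Y) = -6*(-140) = 840)
B(s, H) = H²
(-23615 + 17046)*(82*(94 + B(2 - 1*6, 1)) + W(59)) = (-23615 + 17046)*(82*(94 + 1²) + 840) = -6569*(82*(94 + 1) + 840) = -6569*(82*95 + 840) = -6569*(7790 + 840) = -6569*8630 = -56690470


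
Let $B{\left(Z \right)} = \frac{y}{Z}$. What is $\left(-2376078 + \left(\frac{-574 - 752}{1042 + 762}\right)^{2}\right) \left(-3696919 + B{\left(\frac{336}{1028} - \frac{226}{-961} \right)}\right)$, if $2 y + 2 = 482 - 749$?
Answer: $\frac{180379536702523910032533}{20533293968} \approx 8.7847 \cdot 10^{12}$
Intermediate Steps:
$y = - \frac{269}{2}$ ($y = -1 + \frac{482 - 749}{2} = -1 + \frac{1}{2} \left(-267\right) = -1 - \frac{267}{2} = - \frac{269}{2} \approx -134.5$)
$B{\left(Z \right)} = - \frac{269}{2 Z}$
$\left(-2376078 + \left(\frac{-574 - 752}{1042 + 762}\right)^{2}\right) \left(-3696919 + B{\left(\frac{336}{1028} - \frac{226}{-961} \right)}\right) = \left(-2376078 + \left(\frac{-574 - 752}{1042 + 762}\right)^{2}\right) \left(-3696919 - \frac{269}{2 \left(\frac{336}{1028} - \frac{226}{-961}\right)}\right) = \left(-2376078 + \left(- \frac{1326}{1804}\right)^{2}\right) \left(-3696919 - \frac{269}{2 \left(336 \cdot \frac{1}{1028} - - \frac{226}{961}\right)}\right) = \left(-2376078 + \left(\left(-1326\right) \frac{1}{1804}\right)^{2}\right) \left(-3696919 - \frac{269}{2 \left(\frac{84}{257} + \frac{226}{961}\right)}\right) = \left(-2376078 + \left(- \frac{663}{902}\right)^{2}\right) \left(-3696919 - \frac{269}{2 \cdot \frac{138806}{246977}}\right) = \left(-2376078 + \frac{439569}{813604}\right) \left(-3696919 - \frac{66436813}{277612}\right) = - \frac{1933186125543 \left(-3696919 - \frac{66436813}{277612}\right)}{813604} = \left(- \frac{1933186125543}{813604}\right) \left(- \frac{1026375514241}{277612}\right) = \frac{180379536702523910032533}{20533293968}$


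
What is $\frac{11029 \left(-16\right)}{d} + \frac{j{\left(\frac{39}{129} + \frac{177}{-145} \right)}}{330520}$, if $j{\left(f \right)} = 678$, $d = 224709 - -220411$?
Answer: $- \frac{45330539}{114938330} \approx -0.39439$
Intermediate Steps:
$d = 445120$ ($d = 224709 + 220411 = 445120$)
$\frac{11029 \left(-16\right)}{d} + \frac{j{\left(\frac{39}{129} + \frac{177}{-145} \right)}}{330520} = \frac{11029 \left(-16\right)}{445120} + \frac{678}{330520} = \left(-176464\right) \frac{1}{445120} + 678 \cdot \frac{1}{330520} = - \frac{11029}{27820} + \frac{339}{165260} = - \frac{45330539}{114938330}$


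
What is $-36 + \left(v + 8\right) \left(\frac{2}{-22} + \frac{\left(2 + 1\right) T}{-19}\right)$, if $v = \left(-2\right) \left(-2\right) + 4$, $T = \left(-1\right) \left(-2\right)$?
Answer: $- \frac{8884}{209} \approx -42.507$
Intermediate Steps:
$T = 2$
$v = 8$ ($v = 4 + 4 = 8$)
$-36 + \left(v + 8\right) \left(\frac{2}{-22} + \frac{\left(2 + 1\right) T}{-19}\right) = -36 + \left(8 + 8\right) \left(\frac{2}{-22} + \frac{\left(2 + 1\right) 2}{-19}\right) = -36 + 16 \left(2 \left(- \frac{1}{22}\right) + 3 \cdot 2 \left(- \frac{1}{19}\right)\right) = -36 + 16 \left(- \frac{1}{11} + 6 \left(- \frac{1}{19}\right)\right) = -36 + 16 \left(- \frac{1}{11} - \frac{6}{19}\right) = -36 + 16 \left(- \frac{85}{209}\right) = -36 - \frac{1360}{209} = - \frac{8884}{209}$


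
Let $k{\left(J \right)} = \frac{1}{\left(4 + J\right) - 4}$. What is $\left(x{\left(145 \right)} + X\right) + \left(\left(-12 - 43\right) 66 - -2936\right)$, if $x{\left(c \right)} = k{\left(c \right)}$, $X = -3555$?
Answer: $- \frac{616104}{145} \approx -4249.0$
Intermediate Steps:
$k{\left(J \right)} = \frac{1}{J}$
$x{\left(c \right)} = \frac{1}{c}$
$\left(x{\left(145 \right)} + X\right) + \left(\left(-12 - 43\right) 66 - -2936\right) = \left(\frac{1}{145} - 3555\right) + \left(\left(-12 - 43\right) 66 - -2936\right) = \left(\frac{1}{145} - 3555\right) + \left(\left(-55\right) 66 + 2936\right) = - \frac{515474}{145} + \left(-3630 + 2936\right) = - \frac{515474}{145} - 694 = - \frac{616104}{145}$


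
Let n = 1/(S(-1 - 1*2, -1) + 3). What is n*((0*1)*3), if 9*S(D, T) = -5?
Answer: 0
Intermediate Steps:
S(D, T) = -5/9 (S(D, T) = (⅑)*(-5) = -5/9)
n = 9/22 (n = 1/(-5/9 + 3) = 1/(22/9) = 9/22 ≈ 0.40909)
n*((0*1)*3) = 9*((0*1)*3)/22 = 9*(0*3)/22 = (9/22)*0 = 0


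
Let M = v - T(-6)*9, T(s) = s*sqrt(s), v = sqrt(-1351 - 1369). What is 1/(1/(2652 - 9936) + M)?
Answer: 7284/(-1 + 29136*I*sqrt(170) + 393336*I*sqrt(6)) ≈ -4.0363e-9 - 0.0054222*I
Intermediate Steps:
v = 4*I*sqrt(170) (v = sqrt(-2720) = 4*I*sqrt(170) ≈ 52.154*I)
T(s) = s**(3/2)
M = 4*I*sqrt(170) + 54*I*sqrt(6) (M = 4*I*sqrt(170) - (-6)**(3/2)*9 = 4*I*sqrt(170) - (-6*I*sqrt(6))*9 = 4*I*sqrt(170) - (-54)*I*sqrt(6) = 4*I*sqrt(170) + 54*I*sqrt(6) ≈ 184.43*I)
1/(1/(2652 - 9936) + M) = 1/(1/(2652 - 9936) + I*(4*sqrt(170) + 54*sqrt(6))) = 1/(1/(-7284) + I*(4*sqrt(170) + 54*sqrt(6))) = 1/(-1/7284 + I*(4*sqrt(170) + 54*sqrt(6)))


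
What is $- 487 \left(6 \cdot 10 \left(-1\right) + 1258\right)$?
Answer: $-583426$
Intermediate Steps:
$- 487 \left(6 \cdot 10 \left(-1\right) + 1258\right) = - 487 \left(60 \left(-1\right) + 1258\right) = - 487 \left(-60 + 1258\right) = \left(-487\right) 1198 = -583426$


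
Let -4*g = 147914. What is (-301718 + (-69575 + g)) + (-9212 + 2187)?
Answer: -830593/2 ≈ -4.1530e+5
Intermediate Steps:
g = -73957/2 (g = -¼*147914 = -73957/2 ≈ -36979.)
(-301718 + (-69575 + g)) + (-9212 + 2187) = (-301718 + (-69575 - 73957/2)) + (-9212 + 2187) = (-301718 - 213107/2) - 7025 = -816543/2 - 7025 = -830593/2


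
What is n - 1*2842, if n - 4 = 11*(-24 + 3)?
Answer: -3069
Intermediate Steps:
n = -227 (n = 4 + 11*(-24 + 3) = 4 + 11*(-21) = 4 - 231 = -227)
n - 1*2842 = -227 - 1*2842 = -227 - 2842 = -3069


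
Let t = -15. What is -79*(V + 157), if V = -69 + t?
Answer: -5767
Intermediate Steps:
V = -84 (V = -69 - 15 = -84)
-79*(V + 157) = -79*(-84 + 157) = -79*73 = -5767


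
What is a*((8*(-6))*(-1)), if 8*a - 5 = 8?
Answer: 78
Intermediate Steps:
a = 13/8 (a = 5/8 + (1/8)*8 = 5/8 + 1 = 13/8 ≈ 1.6250)
a*((8*(-6))*(-1)) = 13*((8*(-6))*(-1))/8 = 13*(-48*(-1))/8 = (13/8)*48 = 78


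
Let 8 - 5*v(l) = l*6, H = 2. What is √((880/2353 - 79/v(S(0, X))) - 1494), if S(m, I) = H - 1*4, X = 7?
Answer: 3*I*√3723987215/4706 ≈ 38.902*I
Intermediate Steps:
S(m, I) = -2 (S(m, I) = 2 - 1*4 = 2 - 4 = -2)
v(l) = 8/5 - 6*l/5 (v(l) = 8/5 - l*6/5 = 8/5 - 6*l/5)
√((880/2353 - 79/v(S(0, X))) - 1494) = √((880/2353 - 79/(8/5 - 6/5*(-2))) - 1494) = √((880*(1/2353) - 79/(8/5 + 12/5)) - 1494) = √((880/2353 - 79/4) - 1494) = √(-182367/9412 - 1494) = √(-14243895/9412) = 3*I*√3723987215/4706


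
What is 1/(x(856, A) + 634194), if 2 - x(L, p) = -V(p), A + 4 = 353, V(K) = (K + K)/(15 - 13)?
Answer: 1/634545 ≈ 1.5759e-6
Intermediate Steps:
V(K) = K (V(K) = (2*K)/2 = (2*K)*(½) = K)
A = 349 (A = -4 + 353 = 349)
x(L, p) = 2 + p (x(L, p) = 2 - (-1)*p = 2 + p)
1/(x(856, A) + 634194) = 1/((2 + 349) + 634194) = 1/(351 + 634194) = 1/634545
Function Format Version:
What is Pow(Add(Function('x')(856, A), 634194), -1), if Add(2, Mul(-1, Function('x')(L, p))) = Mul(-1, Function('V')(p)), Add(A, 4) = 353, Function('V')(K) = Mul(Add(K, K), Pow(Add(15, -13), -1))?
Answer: Rational(1, 634545) ≈ 1.5759e-6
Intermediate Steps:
Function('V')(K) = K (Function('V')(K) = Mul(Mul(2, K), Pow(2, -1)) = Mul(Mul(2, K), Rational(1, 2)) = K)
A = 349 (A = Add(-4, 353) = 349)
Function('x')(L, p) = Add(2, p) (Function('x')(L, p) = Add(2, Mul(-1, Mul(-1, p))) = Add(2, p))
Pow(Add(Function('x')(856, A), 634194), -1) = Pow(Add(Add(2, 349), 634194), -1) = Pow(Add(351, 634194), -1) = Pow(634545, -1) = Rational(1, 634545)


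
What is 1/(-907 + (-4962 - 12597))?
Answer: -1/18466 ≈ -5.4154e-5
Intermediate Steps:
1/(-907 + (-4962 - 12597)) = 1/(-907 - 17559) = 1/(-18466) = -1/18466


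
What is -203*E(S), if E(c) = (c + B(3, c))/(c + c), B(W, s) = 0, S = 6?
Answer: -203/2 ≈ -101.50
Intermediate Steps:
E(c) = ½ (E(c) = (c + 0)/(c + c) = c/((2*c)) = c*(1/(2*c)) = ½)
-203*E(S) = -203*½ = -203/2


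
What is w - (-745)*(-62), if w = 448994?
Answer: 402804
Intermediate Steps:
w - (-745)*(-62) = 448994 - (-745)*(-62) = 448994 - 1*46190 = 448994 - 46190 = 402804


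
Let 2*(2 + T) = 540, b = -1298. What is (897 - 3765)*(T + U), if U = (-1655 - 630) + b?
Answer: 9507420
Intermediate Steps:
T = 268 (T = -2 + (½)*540 = -2 + 270 = 268)
U = -3583 (U = (-1655 - 630) - 1298 = -2285 - 1298 = -3583)
(897 - 3765)*(T + U) = (897 - 3765)*(268 - 3583) = -2868*(-3315) = 9507420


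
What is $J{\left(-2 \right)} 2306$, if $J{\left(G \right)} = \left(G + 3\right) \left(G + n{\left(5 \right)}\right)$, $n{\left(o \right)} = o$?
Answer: $6918$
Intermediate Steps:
$J{\left(G \right)} = \left(3 + G\right) \left(5 + G\right)$ ($J{\left(G \right)} = \left(G + 3\right) \left(G + 5\right) = \left(3 + G\right) \left(5 + G\right)$)
$J{\left(-2 \right)} 2306 = \left(15 + \left(-2\right)^{2} + 8 \left(-2\right)\right) 2306 = \left(15 + 4 - 16\right) 2306 = 3 \cdot 2306 = 6918$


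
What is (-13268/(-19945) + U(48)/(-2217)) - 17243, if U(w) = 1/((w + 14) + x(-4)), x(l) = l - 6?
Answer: -39645979361173/2299339380 ≈ -17242.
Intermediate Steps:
x(l) = -6 + l
U(w) = 1/(4 + w) (U(w) = 1/((w + 14) + (-6 - 4)) = 1/((14 + w) - 10) = 1/(4 + w))
(-13268/(-19945) + U(48)/(-2217)) - 17243 = (-13268/(-19945) + 1/((4 + 48)*(-2217))) - 17243 = (-13268*(-1/19945) - 1/2217/52) - 17243 = (13268/19945 + (1/52)*(-1/2217)) - 17243 = (13268/19945 - 1/115284) - 17243 = 1529568167/2299339380 - 17243 = -39645979361173/2299339380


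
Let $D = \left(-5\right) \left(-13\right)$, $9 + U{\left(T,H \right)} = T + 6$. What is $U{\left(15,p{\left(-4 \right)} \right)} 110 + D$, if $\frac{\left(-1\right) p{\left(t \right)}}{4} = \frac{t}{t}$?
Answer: $1385$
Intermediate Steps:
$p{\left(t \right)} = -4$ ($p{\left(t \right)} = - 4 \frac{t}{t} = \left(-4\right) 1 = -4$)
$U{\left(T,H \right)} = -3 + T$ ($U{\left(T,H \right)} = -9 + \left(T + 6\right) = -9 + \left(6 + T\right) = -3 + T$)
$D = 65$
$U{\left(15,p{\left(-4 \right)} \right)} 110 + D = \left(-3 + 15\right) 110 + 65 = 12 \cdot 110 + 65 = 1320 + 65 = 1385$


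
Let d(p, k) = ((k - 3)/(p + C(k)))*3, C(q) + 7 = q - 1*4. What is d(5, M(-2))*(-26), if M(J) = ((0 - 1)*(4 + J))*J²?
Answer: -429/7 ≈ -61.286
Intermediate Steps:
M(J) = J²*(-4 - J) (M(J) = (-(4 + J))*J² = (-4 - J)*J² = J²*(-4 - J))
C(q) = -11 + q (C(q) = -7 + (q - 1*4) = -7 + (q - 4) = -7 + (-4 + q) = -11 + q)
d(p, k) = 3*(-3 + k)/(-11 + k + p) (d(p, k) = ((k - 3)/(p + (-11 + k)))*3 = ((-3 + k)/(-11 + k + p))*3 = 3*(-3 + k)/(-11 + k + p))
d(5, M(-2))*(-26) = (3*(-3 + (-2)²*(-4 - 1*(-2)))/(-11 + (-2)²*(-4 - 1*(-2)) + 5))*(-26) = (3*(-3 + 4*(-4 + 2))/(-11 + 4*(-4 + 2) + 5))*(-26) = (3*(-3 + 4*(-2))/(-11 + 4*(-2) + 5))*(-26) = (3*(-3 - 8)/(-11 - 8 + 5))*(-26) = (3*(-11)/(-14))*(-26) = (3*(-1/14)*(-11))*(-26) = (33/14)*(-26) = -429/7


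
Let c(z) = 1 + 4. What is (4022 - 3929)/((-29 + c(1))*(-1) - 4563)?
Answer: -31/1513 ≈ -0.020489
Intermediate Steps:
c(z) = 5
(4022 - 3929)/((-29 + c(1))*(-1) - 4563) = (4022 - 3929)/((-29 + 5)*(-1) - 4563) = 93/(-24*(-1) - 4563) = 93/(24 - 4563) = 93/(-4539) = 93*(-1/4539) = -31/1513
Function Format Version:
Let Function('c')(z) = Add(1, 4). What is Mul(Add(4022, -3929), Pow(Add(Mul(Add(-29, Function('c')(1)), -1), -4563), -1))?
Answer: Rational(-31, 1513) ≈ -0.020489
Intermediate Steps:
Function('c')(z) = 5
Mul(Add(4022, -3929), Pow(Add(Mul(Add(-29, Function('c')(1)), -1), -4563), -1)) = Mul(Add(4022, -3929), Pow(Add(Mul(Add(-29, 5), -1), -4563), -1)) = Mul(93, Pow(Add(Mul(-24, -1), -4563), -1)) = Mul(93, Pow(Add(24, -4563), -1)) = Mul(93, Pow(-4539, -1)) = Mul(93, Rational(-1, 4539)) = Rational(-31, 1513)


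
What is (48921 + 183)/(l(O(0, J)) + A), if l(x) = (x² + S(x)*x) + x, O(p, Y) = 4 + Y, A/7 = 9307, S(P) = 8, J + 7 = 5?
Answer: 49104/65171 ≈ 0.75346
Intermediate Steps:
J = -2 (J = -7 + 5 = -2)
A = 65149 (A = 7*9307 = 65149)
l(x) = x² + 9*x (l(x) = (x² + 8*x) + x = x² + 9*x)
(48921 + 183)/(l(O(0, J)) + A) = (48921 + 183)/((4 - 2)*(9 + (4 - 2)) + 65149) = 49104/(2*(9 + 2) + 65149) = 49104/(2*11 + 65149) = 49104/(22 + 65149) = 49104/65171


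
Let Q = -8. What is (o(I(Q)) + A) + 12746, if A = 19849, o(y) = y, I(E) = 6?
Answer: 32601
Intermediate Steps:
(o(I(Q)) + A) + 12746 = (6 + 19849) + 12746 = 19855 + 12746 = 32601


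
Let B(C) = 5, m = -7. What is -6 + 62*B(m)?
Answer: 304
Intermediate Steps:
-6 + 62*B(m) = -6 + 62*5 = -6 + 310 = 304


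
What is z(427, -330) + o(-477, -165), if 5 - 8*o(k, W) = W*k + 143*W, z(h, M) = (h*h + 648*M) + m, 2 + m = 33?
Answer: -306945/8 ≈ -38368.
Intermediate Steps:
m = 31 (m = -2 + 33 = 31)
z(h, M) = 31 + h² + 648*M (z(h, M) = (h*h + 648*M) + 31 = (h² + 648*M) + 31 = 31 + h² + 648*M)
o(k, W) = 5/8 - 143*W/8 - W*k/8 (o(k, W) = 5/8 - (W*k + 143*W)/8 = 5/8 - (143*W + W*k)/8 = 5/8 + (-143*W/8 - W*k/8) = 5/8 - 143*W/8 - W*k/8)
z(427, -330) + o(-477, -165) = (31 + 427² + 648*(-330)) + (5/8 - 143/8*(-165) - ⅛*(-165)*(-477)) = (31 + 182329 - 213840) + (5/8 + 23595/8 - 78705/8) = -31480 - 55105/8 = -306945/8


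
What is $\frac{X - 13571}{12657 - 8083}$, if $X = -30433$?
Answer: $- \frac{22002}{2287} \approx -9.6205$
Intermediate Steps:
$\frac{X - 13571}{12657 - 8083} = \frac{-30433 - 13571}{12657 - 8083} = - \frac{44004}{4574} = \left(-44004\right) \frac{1}{4574} = - \frac{22002}{2287}$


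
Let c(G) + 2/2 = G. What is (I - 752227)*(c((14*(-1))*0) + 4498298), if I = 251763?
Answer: -2251235709808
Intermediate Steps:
c(G) = -1 + G
(I - 752227)*(c((14*(-1))*0) + 4498298) = (251763 - 752227)*((-1 + (14*(-1))*0) + 4498298) = -500464*((-1 - 14*0) + 4498298) = -500464*((-1 + 0) + 4498298) = -500464*(-1 + 4498298) = -500464*4498297 = -2251235709808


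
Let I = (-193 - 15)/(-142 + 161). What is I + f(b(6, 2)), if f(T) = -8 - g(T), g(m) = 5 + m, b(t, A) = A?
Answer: -493/19 ≈ -25.947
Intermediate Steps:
I = -208/19 ≈ -10.947
f(T) = -13 - T (f(T) = -8 - (5 + T) = -8 + (-5 - T) = -13 - T)
I + f(b(6, 2)) = -208/19 + (-13 - 1*2) = -208/19 + (-13 - 2) = -208/19 - 15 = -493/19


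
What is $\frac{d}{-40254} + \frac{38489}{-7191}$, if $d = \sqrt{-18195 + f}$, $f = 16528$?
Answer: $- \frac{38489}{7191} - \frac{i \sqrt{1667}}{40254} \approx -5.3524 - 0.0010143 i$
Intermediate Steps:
$d = i \sqrt{1667}$ ($d = \sqrt{-18195 + 16528} = \sqrt{-1667} = i \sqrt{1667} \approx 40.829 i$)
$\frac{d}{-40254} + \frac{38489}{-7191} = \frac{i \sqrt{1667}}{-40254} + \frac{38489}{-7191} = i \sqrt{1667} \left(- \frac{1}{40254}\right) + 38489 \left(- \frac{1}{7191}\right) = - \frac{i \sqrt{1667}}{40254} - \frac{38489}{7191} = - \frac{38489}{7191} - \frac{i \sqrt{1667}}{40254}$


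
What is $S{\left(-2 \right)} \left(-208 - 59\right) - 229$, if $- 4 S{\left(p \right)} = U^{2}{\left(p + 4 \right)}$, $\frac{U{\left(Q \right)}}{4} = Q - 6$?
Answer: $16859$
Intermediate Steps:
$U{\left(Q \right)} = -24 + 4 Q$ ($U{\left(Q \right)} = 4 \left(Q - 6\right) = 4 \left(-6 + Q\right) = -24 + 4 Q$)
$S{\left(p \right)} = - \frac{\left(-8 + 4 p\right)^{2}}{4}$ ($S{\left(p \right)} = - \frac{\left(-24 + 4 \left(p + 4\right)\right)^{2}}{4} = - \frac{\left(-24 + 4 \left(4 + p\right)\right)^{2}}{4} = - \frac{\left(-24 + \left(16 + 4 p\right)\right)^{2}}{4} = - \frac{\left(-8 + 4 p\right)^{2}}{4}$)
$S{\left(-2 \right)} \left(-208 - 59\right) - 229 = - 4 \left(-2 - 2\right)^{2} \left(-208 - 59\right) - 229 = - 4 \left(-4\right)^{2} \left(-267\right) - 229 = \left(-4\right) 16 \left(-267\right) - 229 = \left(-64\right) \left(-267\right) - 229 = 17088 - 229 = 16859$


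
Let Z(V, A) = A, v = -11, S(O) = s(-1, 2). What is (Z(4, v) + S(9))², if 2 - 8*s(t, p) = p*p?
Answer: 2025/16 ≈ 126.56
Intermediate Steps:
s(t, p) = ¼ - p²/8 (s(t, p) = ¼ - p*p/8 = ¼ - p²/8)
S(O) = -¼ (S(O) = ¼ - ⅛*2² = ¼ - ⅛*4 = ¼ - ½ = -¼)
(Z(4, v) + S(9))² = (-11 - ¼)² = (-45/4)² = 2025/16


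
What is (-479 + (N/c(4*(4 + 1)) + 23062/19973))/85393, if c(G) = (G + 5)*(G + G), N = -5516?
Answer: -2413544017/426388597250 ≈ -0.0056604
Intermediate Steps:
c(G) = 2*G*(5 + G) (c(G) = (5 + G)*(2*G) = 2*G*(5 + G))
(-479 + (N/c(4*(4 + 1)) + 23062/19973))/85393 = (-479 + (-5516*1/(8*(4 + 1)*(5 + 4*(4 + 1))) + 23062/19973))/85393 = (-479 + (-5516*1/(40*(5 + 4*5)) + 23062*(1/19973)))*(1/85393) = (-479 + (-5516*1/(40*(5 + 20)) + 23062/19973))*(1/85393) = (-479 + (-5516/(2*20*25) + 23062/19973))*(1/85393) = (-479 + (-5516/1000 + 23062/19973))*(1/85393) = (-479 + (-5516*1/1000 + 23062/19973))*(1/85393) = (-479 + (-1379/250 + 23062/19973))*(1/85393) = (-479 - 21777267/4993250)*(1/85393) = -2413544017/4993250*1/85393 = -2413544017/426388597250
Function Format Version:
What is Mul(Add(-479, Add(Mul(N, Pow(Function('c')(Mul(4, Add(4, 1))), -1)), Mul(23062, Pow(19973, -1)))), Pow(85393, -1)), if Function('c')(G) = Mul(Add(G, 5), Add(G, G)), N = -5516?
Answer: Rational(-2413544017, 426388597250) ≈ -0.0056604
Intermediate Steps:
Function('c')(G) = Mul(2, G, Add(5, G)) (Function('c')(G) = Mul(Add(5, G), Mul(2, G)) = Mul(2, G, Add(5, G)))
Mul(Add(-479, Add(Mul(N, Pow(Function('c')(Mul(4, Add(4, 1))), -1)), Mul(23062, Pow(19973, -1)))), Pow(85393, -1)) = Mul(Add(-479, Add(Mul(-5516, Pow(Mul(2, Mul(4, Add(4, 1)), Add(5, Mul(4, Add(4, 1)))), -1)), Mul(23062, Pow(19973, -1)))), Pow(85393, -1)) = Mul(Add(-479, Add(Mul(-5516, Pow(Mul(2, Mul(4, 5), Add(5, Mul(4, 5))), -1)), Mul(23062, Rational(1, 19973)))), Rational(1, 85393)) = Mul(Add(-479, Add(Mul(-5516, Pow(Mul(2, 20, Add(5, 20)), -1)), Rational(23062, 19973))), Rational(1, 85393)) = Mul(Add(-479, Add(Mul(-5516, Pow(Mul(2, 20, 25), -1)), Rational(23062, 19973))), Rational(1, 85393)) = Mul(Add(-479, Add(Mul(-5516, Pow(1000, -1)), Rational(23062, 19973))), Rational(1, 85393)) = Mul(Add(-479, Add(Mul(-5516, Rational(1, 1000)), Rational(23062, 19973))), Rational(1, 85393)) = Mul(Add(-479, Add(Rational(-1379, 250), Rational(23062, 19973))), Rational(1, 85393)) = Mul(Add(-479, Rational(-21777267, 4993250)), Rational(1, 85393)) = Mul(Rational(-2413544017, 4993250), Rational(1, 85393)) = Rational(-2413544017, 426388597250)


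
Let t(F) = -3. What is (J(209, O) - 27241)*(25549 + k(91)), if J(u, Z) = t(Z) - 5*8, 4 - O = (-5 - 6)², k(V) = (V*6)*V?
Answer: -2052711740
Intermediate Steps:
k(V) = 6*V² (k(V) = (6*V)*V = 6*V²)
O = -117 (O = 4 - (-5 - 6)² = 4 - 1*(-11)² = 4 - 1*121 = 4 - 121 = -117)
J(u, Z) = -43 (J(u, Z) = -3 - 5*8 = -3 - 40 = -43)
(J(209, O) - 27241)*(25549 + k(91)) = (-43 - 27241)*(25549 + 6*91²) = -27284*(25549 + 6*8281) = -27284*(25549 + 49686) = -27284*75235 = -2052711740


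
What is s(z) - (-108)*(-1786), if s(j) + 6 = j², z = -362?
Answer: -61850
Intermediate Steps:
s(j) = -6 + j²
s(z) - (-108)*(-1786) = (-6 + (-362)²) - (-108)*(-1786) = (-6 + 131044) - 1*192888 = 131038 - 192888 = -61850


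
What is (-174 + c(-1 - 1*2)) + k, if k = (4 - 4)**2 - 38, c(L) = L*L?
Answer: -203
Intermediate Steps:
c(L) = L**2
k = -38 (k = 0**2 - 38 = 0 - 38 = -38)
(-174 + c(-1 - 1*2)) + k = (-174 + (-1 - 1*2)**2) - 38 = (-174 + (-1 - 2)**2) - 38 = (-174 + (-3)**2) - 38 = (-174 + 9) - 38 = -165 - 38 = -203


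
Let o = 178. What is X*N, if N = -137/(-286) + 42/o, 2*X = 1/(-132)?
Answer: -18199/6719856 ≈ -0.0027082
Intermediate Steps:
X = -1/264 (X = (½)/(-132) = (½)*(-1/132) = -1/264 ≈ -0.0037879)
N = 18199/25454 (N = -137/(-286) + 42/178 = -137*(-1/286) + 42*(1/178) = 137/286 + 21/89 = 18199/25454 ≈ 0.71498)
X*N = -1/264*18199/25454 = -18199/6719856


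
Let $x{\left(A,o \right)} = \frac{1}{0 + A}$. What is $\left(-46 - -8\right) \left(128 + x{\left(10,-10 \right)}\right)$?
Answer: $- \frac{24339}{5} \approx -4867.8$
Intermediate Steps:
$x{\left(A,o \right)} = \frac{1}{A}$
$\left(-46 - -8\right) \left(128 + x{\left(10,-10 \right)}\right) = \left(-46 - -8\right) \left(128 + \frac{1}{10}\right) = \left(-46 + 8\right) \left(128 + \frac{1}{10}\right) = \left(-38\right) \frac{1281}{10} = - \frac{24339}{5}$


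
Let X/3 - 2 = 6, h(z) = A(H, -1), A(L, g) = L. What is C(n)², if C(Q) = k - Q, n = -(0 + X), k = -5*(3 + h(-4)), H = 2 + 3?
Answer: 256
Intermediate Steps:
H = 5
h(z) = 5
X = 24 (X = 6 + 3*6 = 6 + 18 = 24)
k = -40 (k = -5*(3 + 5) = -5*8 = -40)
n = -24 (n = -(0 + 24) = -1*24 = -24)
C(Q) = -40 - Q
C(n)² = (-40 - 1*(-24))² = (-40 + 24)² = (-16)² = 256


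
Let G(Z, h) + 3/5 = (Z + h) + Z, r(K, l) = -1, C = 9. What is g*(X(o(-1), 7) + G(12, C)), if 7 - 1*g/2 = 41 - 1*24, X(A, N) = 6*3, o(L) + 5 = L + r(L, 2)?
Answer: -1008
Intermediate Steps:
o(L) = -6 + L (o(L) = -5 + (L - 1) = -5 + (-1 + L) = -6 + L)
X(A, N) = 18
G(Z, h) = -3/5 + h + 2*Z (G(Z, h) = -3/5 + ((Z + h) + Z) = -3/5 + (h + 2*Z) = -3/5 + h + 2*Z)
g = -20 (g = 14 - 2*(41 - 1*24) = 14 - 2*(41 - 24) = 14 - 2*17 = 14 - 34 = -20)
g*(X(o(-1), 7) + G(12, C)) = -20*(18 + (-3/5 + 9 + 2*12)) = -20*(18 + (-3/5 + 9 + 24)) = -20*(18 + 162/5) = -20*252/5 = -1008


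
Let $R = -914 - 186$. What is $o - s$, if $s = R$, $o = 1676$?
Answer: $2776$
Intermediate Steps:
$R = -1100$ ($R = -914 - 186 = -1100$)
$s = -1100$
$o - s = 1676 - -1100 = 1676 + 1100 = 2776$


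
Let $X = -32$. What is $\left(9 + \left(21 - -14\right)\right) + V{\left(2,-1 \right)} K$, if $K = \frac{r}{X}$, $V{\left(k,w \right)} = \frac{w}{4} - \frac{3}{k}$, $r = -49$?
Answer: $\frac{5289}{128} \approx 41.32$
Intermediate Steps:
$V{\left(k,w \right)} = - \frac{3}{k} + \frac{w}{4}$ ($V{\left(k,w \right)} = w \frac{1}{4} - \frac{3}{k} = \frac{w}{4} - \frac{3}{k} = - \frac{3}{k} + \frac{w}{4}$)
$K = \frac{49}{32}$ ($K = - \frac{49}{-32} = \left(-49\right) \left(- \frac{1}{32}\right) = \frac{49}{32} \approx 1.5313$)
$\left(9 + \left(21 - -14\right)\right) + V{\left(2,-1 \right)} K = \left(9 + \left(21 - -14\right)\right) + \left(- \frac{3}{2} + \frac{1}{4} \left(-1\right)\right) \frac{49}{32} = \left(9 + \left(21 + 14\right)\right) + \left(\left(-3\right) \frac{1}{2} - \frac{1}{4}\right) \frac{49}{32} = \left(9 + 35\right) + \left(- \frac{3}{2} - \frac{1}{4}\right) \frac{49}{32} = 44 - \frac{343}{128} = \frac{5289}{128}$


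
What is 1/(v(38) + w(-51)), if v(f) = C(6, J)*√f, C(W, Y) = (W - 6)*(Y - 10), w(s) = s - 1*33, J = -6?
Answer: -1/84 ≈ -0.011905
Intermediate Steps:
w(s) = -33 + s (w(s) = s - 33 = -33 + s)
C(W, Y) = (-10 + Y)*(-6 + W) (C(W, Y) = (-6 + W)*(-10 + Y) = (-10 + Y)*(-6 + W))
v(f) = 0 (v(f) = (60 - 10*6 - 6*(-6) + 6*(-6))*√f = (60 - 60 + 36 - 36)*√f = 0*√f = 0)
1/(v(38) + w(-51)) = 1/(0 + (-33 - 51)) = 1/(0 - 84) = 1/(-84) = -1/84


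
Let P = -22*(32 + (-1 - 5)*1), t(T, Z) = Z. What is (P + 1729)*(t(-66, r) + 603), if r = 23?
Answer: 724282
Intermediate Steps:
P = -572 (P = -22*(32 - 6*1) = -22*(32 - 6) = -22*26 = -572)
(P + 1729)*(t(-66, r) + 603) = (-572 + 1729)*(23 + 603) = 1157*626 = 724282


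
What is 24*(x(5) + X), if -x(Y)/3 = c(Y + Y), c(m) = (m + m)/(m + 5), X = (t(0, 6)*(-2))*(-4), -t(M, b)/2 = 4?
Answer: -1632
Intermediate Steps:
t(M, b) = -8 (t(M, b) = -2*4 = -8)
X = -64 (X = -8*(-2)*(-4) = 16*(-4) = -64)
c(m) = 2*m/(5 + m) (c(m) = (2*m)/(5 + m) = 2*m/(5 + m))
x(Y) = -12*Y/(5 + 2*Y) (x(Y) = -6*(Y + Y)/(5 + (Y + Y)) = -6*2*Y/(5 + 2*Y) = -12*Y/(5 + 2*Y))
24*(x(5) + X) = 24*(-12*5/(5 + 2*5) - 64) = 24*(-12*5/(5 + 10) - 64) = 24*(-12*5/15 - 64) = 24*(-12*5*1/15 - 64) = 24*(-4 - 64) = 24*(-68) = -1632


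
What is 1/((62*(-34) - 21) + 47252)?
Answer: 1/45123 ≈ 2.2162e-5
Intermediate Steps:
1/((62*(-34) - 21) + 47252) = 1/((-2108 - 21) + 47252) = 1/(-2129 + 47252) = 1/45123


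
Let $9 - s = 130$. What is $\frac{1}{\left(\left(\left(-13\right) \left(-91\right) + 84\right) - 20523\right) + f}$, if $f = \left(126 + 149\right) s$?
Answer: $- \frac{1}{52531} \approx -1.9036 \cdot 10^{-5}$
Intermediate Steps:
$s = -121$ ($s = 9 - 130 = -121$)
$f = -33275$ ($f = \left(126 + 149\right) \left(-121\right) = 275 \left(-121\right) = -33275$)
$\frac{1}{\left(\left(\left(-13\right) \left(-91\right) + 84\right) - 20523\right) + f} = \frac{1}{\left(\left(\left(-13\right) \left(-91\right) + 84\right) - 20523\right) - 33275} = \frac{1}{\left(\left(1183 + 84\right) - 20523\right) - 33275} = \frac{1}{\left(1267 - 20523\right) - 33275} = \frac{1}{-19256 - 33275} = \frac{1}{-52531} = - \frac{1}{52531}$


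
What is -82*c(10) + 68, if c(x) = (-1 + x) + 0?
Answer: -670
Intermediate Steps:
c(x) = -1 + x
-82*c(10) + 68 = -82*(-1 + 10) + 68 = -82*9 + 68 = -738 + 68 = -670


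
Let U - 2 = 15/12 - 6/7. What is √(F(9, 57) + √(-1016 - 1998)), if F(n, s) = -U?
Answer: √(-469 + 196*I*√3014)/14 ≈ 5.1264 + 5.3547*I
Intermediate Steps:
U = 67/28 (U = 2 + (15/12 - 6/7) = 2 + (15*(1/12) - 6*⅐) = 2 + (5/4 - 6/7) = 2 + 11/28 = 67/28 ≈ 2.3929)
F(n, s) = -67/28 (F(n, s) = -1*67/28 = -67/28)
√(F(9, 57) + √(-1016 - 1998)) = √(-67/28 + √(-1016 - 1998)) = √(-67/28 + √(-3014)) = √(-67/28 + I*√3014)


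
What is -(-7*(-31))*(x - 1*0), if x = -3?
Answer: 651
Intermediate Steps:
-(-7*(-31))*(x - 1*0) = -(-7*(-31))*(-3 - 1*0) = -217*(-3 + 0) = -217*(-3) = -1*(-651) = 651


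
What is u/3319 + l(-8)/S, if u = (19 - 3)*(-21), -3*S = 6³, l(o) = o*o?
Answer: -29576/29871 ≈ -0.99012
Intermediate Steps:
l(o) = o²
S = -72 (S = -⅓*6³ = -⅓*216 = -72)
u = -336 (u = 16*(-21) = -336)
u/3319 + l(-8)/S = -336/3319 + (-8)²/(-72) = -336*1/3319 + 64*(-1/72) = -336/3319 - 8/9 = -29576/29871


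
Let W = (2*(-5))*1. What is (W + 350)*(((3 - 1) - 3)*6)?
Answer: -2040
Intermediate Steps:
W = -10 (W = -10*1 = -10)
(W + 350)*(((3 - 1) - 3)*6) = (-10 + 350)*(((3 - 1) - 3)*6) = 340*((2 - 3)*6) = 340*(-1*6) = 340*(-6) = -2040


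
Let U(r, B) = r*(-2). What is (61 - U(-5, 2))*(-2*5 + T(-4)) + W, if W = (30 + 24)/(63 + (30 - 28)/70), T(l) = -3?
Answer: -730344/1103 ≈ -662.14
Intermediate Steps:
U(r, B) = -2*r
W = 945/1103 (W = 54/(63 + 2*(1/70)) = 54/(63 + 1/35) = 54/(2206/35) = 54*(35/2206) = 945/1103 ≈ 0.85675)
(61 - U(-5, 2))*(-2*5 + T(-4)) + W = (61 - (-2)*(-5))*(-2*5 - 3) + 945/1103 = (61 - 1*10)*(-10 - 3) + 945/1103 = (61 - 10)*(-13) + 945/1103 = 51*(-13) + 945/1103 = -663 + 945/1103 = -730344/1103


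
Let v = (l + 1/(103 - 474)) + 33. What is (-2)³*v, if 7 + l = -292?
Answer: 789496/371 ≈ 2128.0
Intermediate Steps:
l = -299 (l = -7 - 292 = -299)
v = -98687/371 (v = (-299 + 1/(103 - 474)) + 33 = (-299 + 1/(-371)) + 33 = (-299 - 1/371) + 33 = -110930/371 + 33 = -98687/371 ≈ -266.00)
(-2)³*v = (-2)³*(-98687/371) = -8*(-98687/371) = 789496/371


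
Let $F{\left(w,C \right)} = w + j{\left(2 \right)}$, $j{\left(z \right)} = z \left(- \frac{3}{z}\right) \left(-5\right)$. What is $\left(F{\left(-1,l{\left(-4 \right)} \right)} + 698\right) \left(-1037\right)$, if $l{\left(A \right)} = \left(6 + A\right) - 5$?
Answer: $-738344$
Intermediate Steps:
$l{\left(A \right)} = 1 + A$
$j{\left(z \right)} = 15$ ($j{\left(z \right)} = \left(-3\right) \left(-5\right) = 15$)
$F{\left(w,C \right)} = 15 + w$ ($F{\left(w,C \right)} = w + 15 = 15 + w$)
$\left(F{\left(-1,l{\left(-4 \right)} \right)} + 698\right) \left(-1037\right) = \left(\left(15 - 1\right) + 698\right) \left(-1037\right) = \left(14 + 698\right) \left(-1037\right) = 712 \left(-1037\right) = -738344$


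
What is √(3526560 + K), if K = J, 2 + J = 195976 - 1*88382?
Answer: 2*√908538 ≈ 1906.3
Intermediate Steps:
J = 107592 (J = -2 + (195976 - 1*88382) = -2 + (195976 - 88382) = -2 + 107594 = 107592)
K = 107592
√(3526560 + K) = √(3526560 + 107592) = √3634152 = 2*√908538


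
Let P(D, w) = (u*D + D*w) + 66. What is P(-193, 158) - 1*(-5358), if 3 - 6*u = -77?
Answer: -82930/3 ≈ -27643.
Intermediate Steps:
u = 40/3 (u = 1/2 - 1/6*(-77) = 1/2 + 77/6 = 40/3 ≈ 13.333)
P(D, w) = 66 + 40*D/3 + D*w (P(D, w) = (40*D/3 + D*w) + 66 = 66 + 40*D/3 + D*w)
P(-193, 158) - 1*(-5358) = (66 + (40/3)*(-193) - 193*158) - 1*(-5358) = (66 - 7720/3 - 30494) + 5358 = -99004/3 + 5358 = -82930/3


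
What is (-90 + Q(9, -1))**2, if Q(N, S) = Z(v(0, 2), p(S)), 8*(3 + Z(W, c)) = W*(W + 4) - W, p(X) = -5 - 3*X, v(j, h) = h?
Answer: 134689/16 ≈ 8418.1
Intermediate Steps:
Z(W, c) = -3 - W/8 + W*(4 + W)/8 (Z(W, c) = -3 + (W*(W + 4) - W)/8 = -3 + (W*(4 + W) - W)/8 = -3 + (-W + W*(4 + W))/8 = -3 + (-W/8 + W*(4 + W)/8) = -3 - W/8 + W*(4 + W)/8)
Q(N, S) = -7/4 (Q(N, S) = -3 + (1/8)*2**2 + (3/8)*2 = -3 + (1/8)*4 + 3/4 = -3 + 1/2 + 3/4 = -7/4)
(-90 + Q(9, -1))**2 = (-90 - 7/4)**2 = (-367/4)**2 = 134689/16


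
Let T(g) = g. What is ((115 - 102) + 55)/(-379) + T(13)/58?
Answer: 983/21982 ≈ 0.044718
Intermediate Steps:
((115 - 102) + 55)/(-379) + T(13)/58 = ((115 - 102) + 55)/(-379) + 13/58 = (13 + 55)*(-1/379) + 13*(1/58) = 68*(-1/379) + 13/58 = -68/379 + 13/58 = 983/21982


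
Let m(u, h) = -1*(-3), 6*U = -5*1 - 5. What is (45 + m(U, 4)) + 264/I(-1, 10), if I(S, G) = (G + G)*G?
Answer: 1233/25 ≈ 49.320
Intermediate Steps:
U = -5/3 (U = (-5*1 - 5)/6 = (-5 - 5)/6 = (⅙)*(-10) = -5/3 ≈ -1.6667)
I(S, G) = 2*G² (I(S, G) = (2*G)*G = 2*G²)
m(u, h) = 3
(45 + m(U, 4)) + 264/I(-1, 10) = (45 + 3) + 264/((2*10²)) = 48 + 264/((2*100)) = 48 + 264/200 = 48 + 264*(1/200) = 48 + 33/25 = 1233/25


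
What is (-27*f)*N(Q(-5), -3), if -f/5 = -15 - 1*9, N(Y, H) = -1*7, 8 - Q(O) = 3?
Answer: 22680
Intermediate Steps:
Q(O) = 5 (Q(O) = 8 - 1*3 = 8 - 3 = 5)
N(Y, H) = -7
f = 120 (f = -5*(-15 - 1*9) = -5*(-15 - 9) = -5*(-24) = 120)
(-27*f)*N(Q(-5), -3) = -27*120*(-7) = -3240*(-7) = 22680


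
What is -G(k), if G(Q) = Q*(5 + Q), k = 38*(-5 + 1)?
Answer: -22344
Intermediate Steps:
k = -152 (k = 38*(-4) = -152)
-G(k) = -(-152)*(5 - 152) = -(-152)*(-147) = -1*22344 = -22344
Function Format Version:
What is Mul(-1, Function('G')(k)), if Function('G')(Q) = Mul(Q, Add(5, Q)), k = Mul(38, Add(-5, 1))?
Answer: -22344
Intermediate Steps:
k = -152 (k = Mul(38, -4) = -152)
Mul(-1, Function('G')(k)) = Mul(-1, Mul(-152, Add(5, -152))) = Mul(-1, Mul(-152, -147)) = Mul(-1, 22344) = -22344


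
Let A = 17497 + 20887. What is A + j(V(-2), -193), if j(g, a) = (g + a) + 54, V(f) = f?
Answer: 38243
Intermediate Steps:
j(g, a) = 54 + a + g (j(g, a) = (a + g) + 54 = 54 + a + g)
A = 38384
A + j(V(-2), -193) = 38384 + (54 - 193 - 2) = 38384 - 141 = 38243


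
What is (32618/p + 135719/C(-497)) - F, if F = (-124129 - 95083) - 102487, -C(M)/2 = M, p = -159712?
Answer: 1824734252661/5669776 ≈ 3.2184e+5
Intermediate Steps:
C(M) = -2*M
F = -321699 (F = -219212 - 102487 = -321699)
(32618/p + 135719/C(-497)) - F = (32618/(-159712) + 135719/((-2*(-497)))) - 1*(-321699) = (32618*(-1/159712) + 135719/994) + 321699 = (-16309/79856 + 135719*(1/994)) + 321699 = (-16309/79856 + 135719/994) + 321699 = 772983237/5669776 + 321699 = 1824734252661/5669776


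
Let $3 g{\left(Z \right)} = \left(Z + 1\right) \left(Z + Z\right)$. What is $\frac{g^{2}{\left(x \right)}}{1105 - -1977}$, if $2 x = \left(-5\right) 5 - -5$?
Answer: $\frac{1800}{1541} \approx 1.1681$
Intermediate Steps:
$x = -10$ ($x = \frac{\left(-5\right) 5 - -5}{2} = \frac{-25 + 5}{2} = \frac{1}{2} \left(-20\right) = -10$)
$g{\left(Z \right)} = \frac{2 Z \left(1 + Z\right)}{3}$ ($g{\left(Z \right)} = \frac{\left(Z + 1\right) \left(Z + Z\right)}{3} = \frac{\left(1 + Z\right) 2 Z}{3} = \frac{2 Z \left(1 + Z\right)}{3}$)
$\frac{g^{2}{\left(x \right)}}{1105 - -1977} = \frac{\left(\frac{2}{3} \left(-10\right) \left(1 - 10\right)\right)^{2}}{1105 - -1977} = \frac{\left(\frac{2}{3} \left(-10\right) \left(-9\right)\right)^{2}}{1105 + 1977} = \frac{60^{2}}{3082} = 3600 \cdot \frac{1}{3082} = \frac{1800}{1541}$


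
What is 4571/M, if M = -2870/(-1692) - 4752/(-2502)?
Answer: 537522174/422809 ≈ 1271.3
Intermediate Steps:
M = 422809/117594 (M = -2870*(-1/1692) - 4752*(-1/2502) = 1435/846 + 264/139 = 422809/117594 ≈ 3.5955)
4571/M = 4571/(422809/117594) = 4571*(117594/422809) = 537522174/422809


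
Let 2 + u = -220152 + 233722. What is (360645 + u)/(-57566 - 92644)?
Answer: -374213/150210 ≈ -2.4913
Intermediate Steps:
u = 13568 (u = -2 + (-220152 + 233722) = -2 + 13570 = 13568)
(360645 + u)/(-57566 - 92644) = (360645 + 13568)/(-57566 - 92644) = 374213/(-150210) = 374213*(-1/150210) = -374213/150210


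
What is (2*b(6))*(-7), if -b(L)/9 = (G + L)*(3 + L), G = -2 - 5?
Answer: -1134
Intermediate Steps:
G = -7
b(L) = -9*(-7 + L)*(3 + L)
(2*b(6))*(-7) = (2*(189 - 9*6² + 36*6))*(-7) = (2*(189 - 9*36 + 216))*(-7) = (2*(189 - 324 + 216))*(-7) = (2*81)*(-7) = 162*(-7) = -1134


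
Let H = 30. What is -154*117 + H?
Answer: -17988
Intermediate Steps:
-154*117 + H = -154*117 + 30 = -18018 + 30 = -17988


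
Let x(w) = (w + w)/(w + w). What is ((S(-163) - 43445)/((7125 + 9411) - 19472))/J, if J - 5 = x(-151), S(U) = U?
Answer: 1817/734 ≈ 2.4755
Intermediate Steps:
x(w) = 1 (x(w) = (2*w)/((2*w)) = (2*w)*(1/(2*w)) = 1)
J = 6 (J = 5 + 1 = 6)
((S(-163) - 43445)/((7125 + 9411) - 19472))/J = ((-163 - 43445)/((7125 + 9411) - 19472))/6 = -43608/(16536 - 19472)*(⅙) = -43608/(-2936)*(⅙) = -43608*(-1/2936)*(⅙) = (5451/367)*(⅙) = 1817/734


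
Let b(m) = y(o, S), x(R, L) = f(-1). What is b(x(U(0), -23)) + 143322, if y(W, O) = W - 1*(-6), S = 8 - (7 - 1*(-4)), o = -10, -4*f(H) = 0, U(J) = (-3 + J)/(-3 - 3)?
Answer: 143318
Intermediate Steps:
U(J) = ½ - J/6 (U(J) = (-3 + J)/(-6) = (-3 + J)*(-⅙) = ½ - J/6)
f(H) = 0 (f(H) = -¼*0 = 0)
x(R, L) = 0
S = -3 (S = 8 - (7 + 4) = 8 - 1*11 = 8 - 11 = -3)
y(W, O) = 6 + W (y(W, O) = W + 6 = 6 + W)
b(m) = -4 (b(m) = 6 - 10 = -4)
b(x(U(0), -23)) + 143322 = -4 + 143322 = 143318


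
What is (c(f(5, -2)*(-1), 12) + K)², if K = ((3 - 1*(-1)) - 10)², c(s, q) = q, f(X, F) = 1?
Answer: 2304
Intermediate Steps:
K = 36 (K = ((3 + 1) - 10)² = (4 - 10)² = (-6)² = 36)
(c(f(5, -2)*(-1), 12) + K)² = (12 + 36)² = 48² = 2304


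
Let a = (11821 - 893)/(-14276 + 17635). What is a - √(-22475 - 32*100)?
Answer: 10928/3359 - 5*I*√1027 ≈ 3.2533 - 160.23*I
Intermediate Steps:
a = 10928/3359 ≈ 3.2533
a - √(-22475 - 32*100) = 10928/3359 - √(-22475 - 32*100) = 10928/3359 - √(-22475 - 3200) = 10928/3359 - √(-25675) = 10928/3359 - 5*I*√1027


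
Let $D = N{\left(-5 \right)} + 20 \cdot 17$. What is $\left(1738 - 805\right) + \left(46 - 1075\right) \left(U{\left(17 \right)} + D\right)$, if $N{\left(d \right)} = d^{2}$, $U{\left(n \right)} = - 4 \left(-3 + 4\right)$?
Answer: $-370536$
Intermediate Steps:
$U{\left(n \right)} = -4$ ($U{\left(n \right)} = \left(-4\right) 1 = -4$)
$D = 365$ ($D = \left(-5\right)^{2} + 20 \cdot 17 = 25 + 340 = 365$)
$\left(1738 - 805\right) + \left(46 - 1075\right) \left(U{\left(17 \right)} + D\right) = \left(1738 - 805\right) + \left(46 - 1075\right) \left(-4 + 365\right) = 933 - 371469 = -370536$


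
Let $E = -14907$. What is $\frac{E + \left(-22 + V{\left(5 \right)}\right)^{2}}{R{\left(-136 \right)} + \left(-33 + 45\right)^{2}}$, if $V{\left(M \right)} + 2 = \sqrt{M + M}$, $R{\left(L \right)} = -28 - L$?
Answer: $- \frac{4969}{84} + \frac{\left(24 - \sqrt{10}\right)^{2}}{252} \approx -57.432$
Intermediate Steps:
$V{\left(M \right)} = -2 + \sqrt{2} \sqrt{M}$ ($V{\left(M \right)} = -2 + \sqrt{M + M} = -2 + \sqrt{2 M} = -2 + \sqrt{2} \sqrt{M}$)
$\frac{E + \left(-22 + V{\left(5 \right)}\right)^{2}}{R{\left(-136 \right)} + \left(-33 + 45\right)^{2}} = \frac{-14907 + \left(-22 - \left(2 - \sqrt{2} \sqrt{5}\right)\right)^{2}}{\left(-28 - -136\right) + \left(-33 + 45\right)^{2}} = \frac{-14907 + \left(-22 - \left(2 - \sqrt{10}\right)\right)^{2}}{\left(-28 + 136\right) + 12^{2}} = \frac{-14907 + \left(-24 + \sqrt{10}\right)^{2}}{108 + 144} = \frac{-14907 + \left(-24 + \sqrt{10}\right)^{2}}{252} = \left(-14907 + \left(-24 + \sqrt{10}\right)^{2}\right) \frac{1}{252} = - \frac{4969}{84} + \frac{\left(-24 + \sqrt{10}\right)^{2}}{252}$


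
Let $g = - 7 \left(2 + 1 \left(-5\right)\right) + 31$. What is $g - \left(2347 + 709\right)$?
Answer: $-3004$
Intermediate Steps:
$g = 52$ ($g = - 7 \left(2 - 5\right) + 31 = \left(-7\right) \left(-3\right) + 31 = 21 + 31 = 52$)
$g - \left(2347 + 709\right) = 52 - \left(2347 + 709\right) = 52 - 3056 = -3004$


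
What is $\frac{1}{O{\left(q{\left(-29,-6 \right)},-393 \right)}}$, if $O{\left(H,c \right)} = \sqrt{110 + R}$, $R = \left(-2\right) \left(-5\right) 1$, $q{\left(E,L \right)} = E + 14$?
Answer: $\frac{\sqrt{30}}{60} \approx 0.091287$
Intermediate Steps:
$q{\left(E,L \right)} = 14 + E$
$R = 10$ ($R = 10 \cdot 1 = 10$)
$O{\left(H,c \right)} = 2 \sqrt{30}$ ($O{\left(H,c \right)} = \sqrt{110 + 10} = \sqrt{120} = 2 \sqrt{30}$)
$\frac{1}{O{\left(q{\left(-29,-6 \right)},-393 \right)}} = \frac{1}{2 \sqrt{30}} = \frac{\sqrt{30}}{60}$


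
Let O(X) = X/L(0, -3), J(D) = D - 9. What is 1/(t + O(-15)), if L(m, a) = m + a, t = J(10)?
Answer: ⅙ ≈ 0.16667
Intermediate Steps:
J(D) = -9 + D
t = 1 (t = -9 + 10 = 1)
L(m, a) = a + m
O(X) = -X/3 (O(X) = X/(-3 + 0) = X/(-3) = X*(-⅓) = -X/3)
1/(t + O(-15)) = 1/(1 - ⅓*(-15)) = 1/(1 + 5) = 1/6 = ⅙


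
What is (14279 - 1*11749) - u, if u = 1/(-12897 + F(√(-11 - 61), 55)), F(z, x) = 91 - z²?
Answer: 32217021/12734 ≈ 2530.0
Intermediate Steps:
u = -1/12734 (u = 1/(-12897 + (91 - (√(-11 - 61))²)) = 1/(-12897 + (91 - (√(-72))²)) = 1/(-12897 + (91 - (6*I*√2)²)) = 1/(-12897 + (91 - 1*(-72))) = 1/(-12897 + (91 + 72)) = 1/(-12897 + 163) = 1/(-12734) = -1/12734 ≈ -7.8530e-5)
(14279 - 1*11749) - u = (14279 - 1*11749) - 1*(-1/12734) = (14279 - 11749) + 1/12734 = 2530 + 1/12734 = 32217021/12734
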